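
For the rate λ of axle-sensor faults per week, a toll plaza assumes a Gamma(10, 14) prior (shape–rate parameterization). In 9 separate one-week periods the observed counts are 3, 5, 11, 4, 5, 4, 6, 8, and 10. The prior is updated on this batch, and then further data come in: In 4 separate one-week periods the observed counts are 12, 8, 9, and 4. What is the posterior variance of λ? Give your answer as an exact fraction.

11/81

Total count: 3 + 5 + 11 + 4 + 5 + 4 + 6 + 8 + 10 = 56.
Total exposure: 9 weeks.
After the first batch: Gamma(10 + 56, 14 + 9) = Gamma(66, 23).
Total count: 12 + 8 + 9 + 4 = 33.
Total exposure: 4 weeks.
After the second batch: Gamma(66 + 33, 23 + 4) = Gamma(99, 27).
Posterior variance = α'/β'² = 99/729 = 11/81.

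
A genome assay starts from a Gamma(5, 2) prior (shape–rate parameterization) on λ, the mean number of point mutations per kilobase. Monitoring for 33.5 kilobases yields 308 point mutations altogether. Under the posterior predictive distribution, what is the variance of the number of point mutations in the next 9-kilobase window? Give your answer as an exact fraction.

501426/5041

Total count 308 over total exposure 33.5 kilobases.
Conjugate update: add total count to the shape and total exposure to the rate, giving Gamma(313, 71/2).
The posterior predictive for a window of length T is Negative Binomial with variance T·α'·(β'+T)/β'² = 9·313·(89/2)/(5041/4) = 501426/5041.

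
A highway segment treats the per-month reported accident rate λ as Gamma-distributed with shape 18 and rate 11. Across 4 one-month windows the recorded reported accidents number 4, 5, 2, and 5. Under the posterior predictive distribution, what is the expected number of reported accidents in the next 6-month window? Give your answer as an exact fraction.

Total count: 4 + 5 + 2 + 5 = 16.
Total exposure: 4 months.
By Gamma–Poisson conjugacy, the posterior is Gamma(α + Σx, β + Σt) = Gamma(18 + 16, 11 + 4) = Gamma(34, 15).
Predictive mean over a 6-month window = T·E[λ|data] = 6·34/15 = 68/5.

68/5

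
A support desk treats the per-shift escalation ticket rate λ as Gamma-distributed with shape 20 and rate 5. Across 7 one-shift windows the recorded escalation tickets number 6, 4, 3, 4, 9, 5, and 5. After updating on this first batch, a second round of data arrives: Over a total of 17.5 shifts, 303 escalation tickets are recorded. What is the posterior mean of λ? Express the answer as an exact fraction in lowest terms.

Total count: 6 + 4 + 3 + 4 + 9 + 5 + 5 = 36.
Total exposure: 7 shifts.
After the first batch: Gamma(20 + 36, 5 + 7) = Gamma(56, 12).
Total count 303 over total exposure 17.5 shifts.
After the second batch: Gamma(56 + 303, 12 + 17.5) = Gamma(359, 59/2).
Posterior mean = α'/β' = 359/(59/2) = 718/59.

718/59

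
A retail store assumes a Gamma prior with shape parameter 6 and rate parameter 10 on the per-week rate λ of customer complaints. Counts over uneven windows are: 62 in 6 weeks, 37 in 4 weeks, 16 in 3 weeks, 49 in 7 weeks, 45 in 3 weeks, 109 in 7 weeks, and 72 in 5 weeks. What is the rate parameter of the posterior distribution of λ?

45

Total count: 62 + 37 + 16 + 49 + 45 + 109 + 72 = 390.
Total exposure: 6 + 4 + 3 + 7 + 3 + 7 + 5 = 35 weeks.
The Gamma prior is conjugate for the Poisson rate, so λ | data ~ Gamma(6+390, 10+35) = Gamma(396, 45).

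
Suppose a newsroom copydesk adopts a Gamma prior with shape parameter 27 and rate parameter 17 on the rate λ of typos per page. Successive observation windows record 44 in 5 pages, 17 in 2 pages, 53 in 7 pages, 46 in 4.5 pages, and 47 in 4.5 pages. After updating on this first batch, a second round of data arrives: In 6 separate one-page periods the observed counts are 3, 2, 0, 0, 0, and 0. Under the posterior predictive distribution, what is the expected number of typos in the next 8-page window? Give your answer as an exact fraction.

956/23

Total count: 44 + 17 + 53 + 46 + 47 = 207.
Total exposure: 5 + 2 + 7 + 4.5 + 4.5 = 23 pages.
After the first batch: Gamma(27 + 207, 17 + 23) = Gamma(234, 40).
Total count: 3 + 2 + 0 + 0 + 0 + 0 = 5.
Total exposure: 6 pages.
After the second batch: Gamma(234 + 5, 40 + 6) = Gamma(239, 46).
Predictive mean over an 8-page window = T·E[λ|data] = 8·239/46 = 956/23.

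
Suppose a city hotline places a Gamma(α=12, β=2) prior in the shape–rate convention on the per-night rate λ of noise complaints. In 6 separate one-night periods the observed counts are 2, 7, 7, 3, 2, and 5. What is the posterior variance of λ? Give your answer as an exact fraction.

19/32

Total count: 2 + 7 + 7 + 3 + 2 + 5 = 26.
Total exposure: 6 nights.
Conjugate update: add total count to the shape and total exposure to the rate, giving Gamma(38, 8).
Posterior variance = α'/β'² = 38/64 = 19/32.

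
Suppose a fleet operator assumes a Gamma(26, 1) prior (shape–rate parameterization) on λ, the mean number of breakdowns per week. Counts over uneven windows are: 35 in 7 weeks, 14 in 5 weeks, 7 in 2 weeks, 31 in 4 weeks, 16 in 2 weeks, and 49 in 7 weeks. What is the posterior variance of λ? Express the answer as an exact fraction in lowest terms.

Total count: 35 + 14 + 7 + 31 + 16 + 49 = 152.
Total exposure: 7 + 5 + 2 + 4 + 2 + 7 = 27 weeks.
By Gamma–Poisson conjugacy, the posterior is Gamma(α + Σx, β + Σt) = Gamma(26 + 152, 1 + 27) = Gamma(178, 28).
Posterior variance = α'/β'² = 178/784 = 89/392.

89/392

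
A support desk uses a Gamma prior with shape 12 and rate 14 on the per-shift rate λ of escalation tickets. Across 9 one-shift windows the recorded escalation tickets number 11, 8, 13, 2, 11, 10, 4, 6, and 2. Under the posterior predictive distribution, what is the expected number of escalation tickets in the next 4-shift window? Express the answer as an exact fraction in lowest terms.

316/23

Total count: 11 + 8 + 13 + 2 + 11 + 10 + 4 + 6 + 2 = 67.
Total exposure: 9 shifts.
The Gamma prior is conjugate for the Poisson rate, so λ | data ~ Gamma(12+67, 14+9) = Gamma(79, 23).
Predictive mean over a 4-shift window = T·E[λ|data] = 4·79/23 = 316/23.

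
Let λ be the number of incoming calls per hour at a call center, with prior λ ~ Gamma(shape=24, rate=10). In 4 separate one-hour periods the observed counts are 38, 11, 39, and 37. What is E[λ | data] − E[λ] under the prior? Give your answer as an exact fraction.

577/70

Total count: 38 + 11 + 39 + 37 = 125.
Total exposure: 4 hours.
The Gamma prior is conjugate for the Poisson rate, so λ | data ~ Gamma(24+125, 10+4) = Gamma(149, 14).
Posterior mean = 149/14 = 149/14; prior mean = 24/10 = 12/5. Difference = 149/14 − 12/5 = 577/70.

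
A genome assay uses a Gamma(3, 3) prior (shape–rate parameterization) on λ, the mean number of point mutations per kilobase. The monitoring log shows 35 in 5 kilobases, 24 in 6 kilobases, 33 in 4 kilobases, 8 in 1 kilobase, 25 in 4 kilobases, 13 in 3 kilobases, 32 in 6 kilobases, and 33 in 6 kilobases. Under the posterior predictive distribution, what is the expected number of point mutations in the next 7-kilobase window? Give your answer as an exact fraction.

Total count: 35 + 24 + 33 + 8 + 25 + 13 + 32 + 33 = 203.
Total exposure: 5 + 6 + 4 + 1 + 4 + 3 + 6 + 6 = 35 kilobases.
Conjugate update: add total count to the shape and total exposure to the rate, giving Gamma(206, 38).
Predictive mean over a 7-kilobase window = T·E[λ|data] = 7·206/38 = 721/19.

721/19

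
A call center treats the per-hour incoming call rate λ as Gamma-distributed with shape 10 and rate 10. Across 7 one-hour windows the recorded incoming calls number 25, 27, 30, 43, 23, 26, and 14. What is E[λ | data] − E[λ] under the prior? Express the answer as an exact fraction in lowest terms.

181/17

Total count: 25 + 27 + 30 + 43 + 23 + 26 + 14 = 188.
Total exposure: 7 hours.
Gamma(α, β) with Poisson data over total exposure Σt gives posterior Gamma(α+Σx, β+Σt) = Gamma(198, 17).
Posterior mean = 198/17 = 198/17; prior mean = 10/10 = 1. Difference = 198/17 − 1 = 181/17.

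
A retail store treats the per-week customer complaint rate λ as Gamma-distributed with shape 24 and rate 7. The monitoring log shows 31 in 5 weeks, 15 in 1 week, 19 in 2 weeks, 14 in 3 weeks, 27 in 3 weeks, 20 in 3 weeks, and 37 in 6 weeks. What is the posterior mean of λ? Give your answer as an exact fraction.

187/30

Total count: 31 + 15 + 19 + 14 + 27 + 20 + 37 = 163.
Total exposure: 5 + 1 + 2 + 3 + 3 + 3 + 6 = 23 weeks.
By Gamma–Poisson conjugacy, the posterior is Gamma(α + Σx, β + Σt) = Gamma(24 + 163, 7 + 23) = Gamma(187, 30).
Posterior mean = α'/β' = 187/30.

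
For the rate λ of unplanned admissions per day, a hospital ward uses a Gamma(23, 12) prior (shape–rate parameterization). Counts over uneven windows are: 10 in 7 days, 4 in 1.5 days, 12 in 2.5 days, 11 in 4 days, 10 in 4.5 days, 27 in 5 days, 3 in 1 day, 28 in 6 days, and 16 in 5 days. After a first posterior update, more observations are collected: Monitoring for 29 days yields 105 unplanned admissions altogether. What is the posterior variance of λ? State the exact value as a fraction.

996/24025

Total count: 10 + 4 + 12 + 11 + 10 + 27 + 3 + 28 + 16 = 121.
Total exposure: 7 + 1.5 + 2.5 + 4 + 4.5 + 5 + 1 + 6 + 5 = 36.5 days.
After the first batch: Gamma(23 + 121, 12 + 36.5) = Gamma(144, 97/2).
Total count 105 over total exposure 29 days.
After the second batch: Gamma(144 + 105, 97/2 + 29) = Gamma(249, 155/2).
Posterior variance = α'/β'² = 249/(24025/4) = 996/24025.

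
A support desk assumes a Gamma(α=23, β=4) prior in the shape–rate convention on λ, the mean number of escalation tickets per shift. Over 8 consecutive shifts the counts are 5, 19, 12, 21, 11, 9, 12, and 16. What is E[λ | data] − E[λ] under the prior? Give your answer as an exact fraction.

59/12

Total count: 5 + 19 + 12 + 21 + 11 + 9 + 12 + 16 = 105.
Total exposure: 8 shifts.
The Gamma prior is conjugate for the Poisson rate, so λ | data ~ Gamma(23+105, 4+8) = Gamma(128, 12).
Posterior mean = 128/12 = 32/3; prior mean = 23/4 = 23/4. Difference = 32/3 − 23/4 = 59/12.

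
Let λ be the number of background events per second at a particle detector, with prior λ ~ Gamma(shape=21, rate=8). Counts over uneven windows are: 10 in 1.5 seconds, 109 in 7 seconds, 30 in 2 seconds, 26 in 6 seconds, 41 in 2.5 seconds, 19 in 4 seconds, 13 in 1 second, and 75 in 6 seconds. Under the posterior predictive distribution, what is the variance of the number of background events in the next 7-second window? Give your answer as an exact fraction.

27090/361

Total count: 10 + 109 + 30 + 26 + 41 + 19 + 13 + 75 = 323.
Total exposure: 1.5 + 7 + 2 + 6 + 2.5 + 4 + 1 + 6 = 30 seconds.
Conjugate update: add total count to the shape and total exposure to the rate, giving Gamma(344, 38).
The posterior predictive for a window of length T is Negative Binomial with variance T·α'·(β'+T)/β'² = 7·344·45/1444 = 27090/361.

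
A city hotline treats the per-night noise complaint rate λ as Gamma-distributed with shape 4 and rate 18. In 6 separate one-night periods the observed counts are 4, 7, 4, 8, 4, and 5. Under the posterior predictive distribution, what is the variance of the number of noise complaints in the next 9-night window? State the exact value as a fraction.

297/16

Total count: 4 + 7 + 4 + 8 + 4 + 5 = 32.
Total exposure: 6 nights.
Gamma(α, β) with Poisson data over total exposure Σt gives posterior Gamma(α+Σx, β+Σt) = Gamma(36, 24).
The posterior predictive for a window of length T is Negative Binomial with variance T·α'·(β'+T)/β'² = 9·36·33/576 = 297/16.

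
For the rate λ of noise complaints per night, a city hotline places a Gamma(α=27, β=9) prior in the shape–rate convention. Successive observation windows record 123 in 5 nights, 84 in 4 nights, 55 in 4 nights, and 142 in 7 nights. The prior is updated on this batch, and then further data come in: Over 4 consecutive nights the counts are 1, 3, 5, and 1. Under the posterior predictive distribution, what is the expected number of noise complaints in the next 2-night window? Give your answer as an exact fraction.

Total count: 123 + 84 + 55 + 142 = 404.
Total exposure: 5 + 4 + 4 + 7 = 20 nights.
After the first batch: Gamma(27 + 404, 9 + 20) = Gamma(431, 29).
Total count: 1 + 3 + 5 + 1 = 10.
Total exposure: 4 nights.
After the second batch: Gamma(431 + 10, 29 + 4) = Gamma(441, 33).
Predictive mean over a 2-night window = T·E[λ|data] = 2·441/33 = 294/11.

294/11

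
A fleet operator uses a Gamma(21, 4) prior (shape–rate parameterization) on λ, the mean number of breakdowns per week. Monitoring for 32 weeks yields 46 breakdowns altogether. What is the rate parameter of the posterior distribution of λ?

36

Total count 46 over total exposure 32 weeks.
Gamma(α, β) with Poisson data over total exposure Σt gives posterior Gamma(α+Σx, β+Σt) = Gamma(67, 36).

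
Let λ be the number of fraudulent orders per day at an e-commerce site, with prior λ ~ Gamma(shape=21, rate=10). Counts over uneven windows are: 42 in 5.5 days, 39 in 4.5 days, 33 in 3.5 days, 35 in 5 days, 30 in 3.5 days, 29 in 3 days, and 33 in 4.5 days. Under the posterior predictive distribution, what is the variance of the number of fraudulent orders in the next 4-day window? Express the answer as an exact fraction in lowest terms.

182352/6241

Total count: 42 + 39 + 33 + 35 + 30 + 29 + 33 = 241.
Total exposure: 5.5 + 4.5 + 3.5 + 5 + 3.5 + 3 + 4.5 = 29.5 days.
Conjugate update: add total count to the shape and total exposure to the rate, giving Gamma(262, 79/2).
The posterior predictive for a window of length T is Negative Binomial with variance T·α'·(β'+T)/β'² = 4·262·(87/2)/(6241/4) = 182352/6241.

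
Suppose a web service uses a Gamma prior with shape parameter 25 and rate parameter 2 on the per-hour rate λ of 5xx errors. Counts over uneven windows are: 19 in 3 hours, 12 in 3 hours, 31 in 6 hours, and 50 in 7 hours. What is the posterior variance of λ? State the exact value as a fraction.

Total count: 19 + 12 + 31 + 50 = 112.
Total exposure: 3 + 3 + 6 + 7 = 19 hours.
The Gamma prior is conjugate for the Poisson rate, so λ | data ~ Gamma(25+112, 2+19) = Gamma(137, 21).
Posterior variance = α'/β'² = 137/441.

137/441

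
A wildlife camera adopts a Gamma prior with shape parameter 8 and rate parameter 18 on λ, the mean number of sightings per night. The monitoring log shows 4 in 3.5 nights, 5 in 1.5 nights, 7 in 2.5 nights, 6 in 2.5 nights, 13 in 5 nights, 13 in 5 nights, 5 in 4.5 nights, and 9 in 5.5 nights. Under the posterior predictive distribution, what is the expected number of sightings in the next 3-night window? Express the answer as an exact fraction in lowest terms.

Total count: 4 + 5 + 7 + 6 + 13 + 13 + 5 + 9 = 62.
Total exposure: 3.5 + 1.5 + 2.5 + 2.5 + 5 + 5 + 4.5 + 5.5 = 30 nights.
Posterior: α' = 8 + 62 = 70, β' = 18 + 30 = 48.
Predictive mean over a 3-night window = T·E[λ|data] = 3·70/48 = 35/8.

35/8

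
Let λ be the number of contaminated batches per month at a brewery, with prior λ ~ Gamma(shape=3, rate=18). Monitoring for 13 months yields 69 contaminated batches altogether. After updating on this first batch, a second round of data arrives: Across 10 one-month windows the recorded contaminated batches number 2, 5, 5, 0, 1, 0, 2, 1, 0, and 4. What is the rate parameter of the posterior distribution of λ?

41

Total count 69 over total exposure 13 months.
After the first batch: Gamma(3 + 69, 18 + 13) = Gamma(72, 31).
Total count: 2 + 5 + 5 + 0 + 1 + 0 + 2 + 1 + 0 + 4 = 20.
Total exposure: 10 months.
After the second batch: Gamma(72 + 20, 31 + 10) = Gamma(92, 41).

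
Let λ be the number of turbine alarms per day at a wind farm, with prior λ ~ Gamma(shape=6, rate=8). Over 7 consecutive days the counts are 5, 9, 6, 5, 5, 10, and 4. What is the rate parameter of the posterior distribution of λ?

Total count: 5 + 9 + 6 + 5 + 5 + 10 + 4 = 44.
Total exposure: 7 days.
Gamma(α, β) with Poisson data over total exposure Σt gives posterior Gamma(α+Σx, β+Σt) = Gamma(50, 15).

15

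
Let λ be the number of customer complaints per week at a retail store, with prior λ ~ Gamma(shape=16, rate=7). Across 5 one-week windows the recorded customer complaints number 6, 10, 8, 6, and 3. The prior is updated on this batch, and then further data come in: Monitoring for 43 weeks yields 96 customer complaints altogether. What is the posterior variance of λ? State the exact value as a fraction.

Total count: 6 + 10 + 8 + 6 + 3 = 33.
Total exposure: 5 weeks.
After the first batch: Gamma(16 + 33, 7 + 5) = Gamma(49, 12).
Total count 96 over total exposure 43 weeks.
After the second batch: Gamma(49 + 96, 12 + 43) = Gamma(145, 55).
Posterior variance = α'/β'² = 145/3025 = 29/605.

29/605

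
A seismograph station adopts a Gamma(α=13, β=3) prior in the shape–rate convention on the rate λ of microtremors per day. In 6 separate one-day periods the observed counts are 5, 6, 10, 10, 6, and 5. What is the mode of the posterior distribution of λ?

6

Total count: 5 + 6 + 10 + 10 + 6 + 5 = 42.
Total exposure: 6 days.
By Gamma–Poisson conjugacy, the posterior is Gamma(α + Σx, β + Σt) = Gamma(13 + 42, 3 + 6) = Gamma(55, 9).
Posterior mode = (α'−1)/β' = 54/9 = 6.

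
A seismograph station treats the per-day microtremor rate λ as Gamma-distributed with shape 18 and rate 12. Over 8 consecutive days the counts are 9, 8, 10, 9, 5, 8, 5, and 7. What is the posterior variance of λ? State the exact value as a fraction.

79/400

Total count: 9 + 8 + 10 + 9 + 5 + 8 + 5 + 7 = 61.
Total exposure: 8 days.
By Gamma–Poisson conjugacy, the posterior is Gamma(α + Σx, β + Σt) = Gamma(18 + 61, 12 + 8) = Gamma(79, 20).
Posterior variance = α'/β'² = 79/400.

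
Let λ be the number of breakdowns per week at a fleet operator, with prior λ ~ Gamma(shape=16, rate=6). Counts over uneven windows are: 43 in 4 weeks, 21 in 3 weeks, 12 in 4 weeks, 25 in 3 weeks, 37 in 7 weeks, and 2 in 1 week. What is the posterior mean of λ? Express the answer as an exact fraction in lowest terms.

39/7

Total count: 43 + 21 + 12 + 25 + 37 + 2 = 140.
Total exposure: 4 + 3 + 4 + 3 + 7 + 1 = 22 weeks.
Posterior: α' = 16 + 140 = 156, β' = 6 + 22 = 28.
Posterior mean = α'/β' = 156/28 = 39/7.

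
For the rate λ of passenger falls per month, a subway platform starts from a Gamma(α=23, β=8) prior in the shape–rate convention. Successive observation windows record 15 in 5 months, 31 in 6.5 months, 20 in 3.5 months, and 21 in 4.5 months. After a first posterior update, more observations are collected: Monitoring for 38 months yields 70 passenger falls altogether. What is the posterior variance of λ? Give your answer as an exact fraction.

Total count: 15 + 31 + 20 + 21 = 87.
Total exposure: 5 + 6.5 + 3.5 + 4.5 = 19.5 months.
After the first batch: Gamma(23 + 87, 8 + 19.5) = Gamma(110, 55/2).
Total count 70 over total exposure 38 months.
After the second batch: Gamma(110 + 70, 55/2 + 38) = Gamma(180, 131/2).
Posterior variance = α'/β'² = 180/(17161/4) = 720/17161.

720/17161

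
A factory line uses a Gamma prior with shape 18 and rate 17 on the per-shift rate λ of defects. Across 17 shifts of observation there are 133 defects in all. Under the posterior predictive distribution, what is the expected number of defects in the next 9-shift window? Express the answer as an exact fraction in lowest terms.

Total count 133 over total exposure 17 shifts.
Gamma(α, β) with Poisson data over total exposure Σt gives posterior Gamma(α+Σx, β+Σt) = Gamma(151, 34).
Predictive mean over a 9-shift window = T·E[λ|data] = 9·151/34 = 1359/34.

1359/34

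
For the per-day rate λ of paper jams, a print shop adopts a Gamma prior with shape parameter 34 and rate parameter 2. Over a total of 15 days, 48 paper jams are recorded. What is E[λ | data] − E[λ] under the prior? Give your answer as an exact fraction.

Total count 48 over total exposure 15 days.
Gamma(α, β) with Poisson data over total exposure Σt gives posterior Gamma(α+Σx, β+Σt) = Gamma(82, 17).
Posterior mean = 82/17 = 82/17; prior mean = 34/2 = 17. Difference = 82/17 − 17 = -207/17.

-207/17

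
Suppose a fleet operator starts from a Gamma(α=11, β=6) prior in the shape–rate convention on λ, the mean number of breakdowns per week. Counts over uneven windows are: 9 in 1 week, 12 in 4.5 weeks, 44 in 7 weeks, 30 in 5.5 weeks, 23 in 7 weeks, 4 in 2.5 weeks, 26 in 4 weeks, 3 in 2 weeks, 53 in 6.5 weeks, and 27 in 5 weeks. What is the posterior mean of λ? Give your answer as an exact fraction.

242/51

Total count: 9 + 12 + 44 + 30 + 23 + 4 + 26 + 3 + 53 + 27 = 231.
Total exposure: 1 + 4.5 + 7 + 5.5 + 7 + 2.5 + 4 + 2 + 6.5 + 5 = 45 weeks.
Posterior: α' = 11 + 231 = 242, β' = 6 + 45 = 51.
Posterior mean = α'/β' = 242/51.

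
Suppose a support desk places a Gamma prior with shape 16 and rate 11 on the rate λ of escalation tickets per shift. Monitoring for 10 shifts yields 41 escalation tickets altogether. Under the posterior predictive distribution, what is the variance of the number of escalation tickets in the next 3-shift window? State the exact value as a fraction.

Total count 41 over total exposure 10 shifts.
By Gamma–Poisson conjugacy, the posterior is Gamma(α + Σx, β + Σt) = Gamma(16 + 41, 11 + 10) = Gamma(57, 21).
The posterior predictive for a window of length T is Negative Binomial with variance T·α'·(β'+T)/β'² = 3·57·24/441 = 456/49.

456/49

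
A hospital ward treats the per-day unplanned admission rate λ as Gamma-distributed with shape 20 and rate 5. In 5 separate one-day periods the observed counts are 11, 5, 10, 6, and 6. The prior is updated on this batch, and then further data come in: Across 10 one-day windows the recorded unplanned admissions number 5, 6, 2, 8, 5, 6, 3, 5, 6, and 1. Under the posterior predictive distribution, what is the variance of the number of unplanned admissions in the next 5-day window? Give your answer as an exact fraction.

Total count: 11 + 5 + 10 + 6 + 6 = 38.
Total exposure: 5 days.
After the first batch: Gamma(20 + 38, 5 + 5) = Gamma(58, 10).
Total count: 5 + 6 + 2 + 8 + 5 + 6 + 3 + 5 + 6 + 1 = 47.
Total exposure: 10 days.
After the second batch: Gamma(58 + 47, 10 + 10) = Gamma(105, 20).
The posterior predictive for a window of length T is Negative Binomial with variance T·α'·(β'+T)/β'² = 5·105·25/400 = 525/16.

525/16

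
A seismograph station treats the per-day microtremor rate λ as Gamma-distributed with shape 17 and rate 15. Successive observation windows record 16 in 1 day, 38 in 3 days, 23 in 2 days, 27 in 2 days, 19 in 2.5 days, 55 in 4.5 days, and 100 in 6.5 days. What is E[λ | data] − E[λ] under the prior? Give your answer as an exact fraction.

7609/1095

Total count: 16 + 38 + 23 + 27 + 19 + 55 + 100 = 278.
Total exposure: 1 + 3 + 2 + 2 + 2.5 + 4.5 + 6.5 = 21.5 days.
Posterior: α' = 17 + 278 = 295, β' = 15 + 21.5 = 73/2.
Posterior mean = 295/(73/2) = 590/73; prior mean = 17/15 = 17/15. Difference = 590/73 − 17/15 = 7609/1095.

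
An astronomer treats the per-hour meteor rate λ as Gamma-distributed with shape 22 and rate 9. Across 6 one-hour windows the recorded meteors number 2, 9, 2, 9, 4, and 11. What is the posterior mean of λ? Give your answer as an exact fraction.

Total count: 2 + 9 + 2 + 9 + 4 + 11 = 37.
Total exposure: 6 hours.
Conjugate update: add total count to the shape and total exposure to the rate, giving Gamma(59, 15).
Posterior mean = α'/β' = 59/15.

59/15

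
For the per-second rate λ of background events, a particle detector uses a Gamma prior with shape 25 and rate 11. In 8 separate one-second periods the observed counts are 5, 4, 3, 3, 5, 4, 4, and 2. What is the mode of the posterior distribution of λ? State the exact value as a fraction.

Total count: 5 + 4 + 3 + 3 + 5 + 4 + 4 + 2 = 30.
Total exposure: 8 seconds.
Posterior: α' = 25 + 30 = 55, β' = 11 + 8 = 19.
Posterior mode = (α'−1)/β' = 54/19.

54/19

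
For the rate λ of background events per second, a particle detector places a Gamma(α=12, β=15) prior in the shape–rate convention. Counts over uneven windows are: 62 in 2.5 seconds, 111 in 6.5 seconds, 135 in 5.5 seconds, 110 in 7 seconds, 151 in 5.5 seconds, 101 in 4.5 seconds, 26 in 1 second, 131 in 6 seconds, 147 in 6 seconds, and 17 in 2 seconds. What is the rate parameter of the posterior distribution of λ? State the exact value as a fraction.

Total count: 62 + 111 + 135 + 110 + 151 + 101 + 26 + 131 + 147 + 17 = 991.
Total exposure: 2.5 + 6.5 + 5.5 + 7 + 5.5 + 4.5 + 1 + 6 + 6 + 2 = 46.5 seconds.
The Gamma prior is conjugate for the Poisson rate, so λ | data ~ Gamma(12+991, 15+46.5) = Gamma(1003, 123/2).

123/2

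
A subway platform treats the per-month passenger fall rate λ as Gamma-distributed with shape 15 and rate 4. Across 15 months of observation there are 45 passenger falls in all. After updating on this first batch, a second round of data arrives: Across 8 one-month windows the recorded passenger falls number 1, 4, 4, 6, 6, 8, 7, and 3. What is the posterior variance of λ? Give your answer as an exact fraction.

11/81

Total count 45 over total exposure 15 months.
After the first batch: Gamma(15 + 45, 4 + 15) = Gamma(60, 19).
Total count: 1 + 4 + 4 + 6 + 6 + 8 + 7 + 3 = 39.
Total exposure: 8 months.
After the second batch: Gamma(60 + 39, 19 + 8) = Gamma(99, 27).
Posterior variance = α'/β'² = 99/729 = 11/81.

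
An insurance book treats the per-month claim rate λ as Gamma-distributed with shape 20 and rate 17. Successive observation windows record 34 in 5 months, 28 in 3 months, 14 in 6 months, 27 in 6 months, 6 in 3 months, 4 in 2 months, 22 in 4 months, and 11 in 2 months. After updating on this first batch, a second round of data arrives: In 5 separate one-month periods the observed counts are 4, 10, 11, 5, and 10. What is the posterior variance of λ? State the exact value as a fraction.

206/2809

Total count: 34 + 28 + 14 + 27 + 6 + 4 + 22 + 11 = 146.
Total exposure: 5 + 3 + 6 + 6 + 3 + 2 + 4 + 2 = 31 months.
After the first batch: Gamma(20 + 146, 17 + 31) = Gamma(166, 48).
Total count: 4 + 10 + 11 + 5 + 10 = 40.
Total exposure: 5 months.
After the second batch: Gamma(166 + 40, 48 + 5) = Gamma(206, 53).
Posterior variance = α'/β'² = 206/2809.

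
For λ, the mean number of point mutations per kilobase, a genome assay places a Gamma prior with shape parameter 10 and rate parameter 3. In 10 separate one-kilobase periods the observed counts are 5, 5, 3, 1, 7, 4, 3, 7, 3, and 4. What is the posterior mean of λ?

4

Total count: 5 + 5 + 3 + 1 + 7 + 4 + 3 + 7 + 3 + 4 = 42.
Total exposure: 10 kilobases.
The Gamma prior is conjugate for the Poisson rate, so λ | data ~ Gamma(10+42, 3+10) = Gamma(52, 13).
Posterior mean = α'/β' = 52/13 = 4.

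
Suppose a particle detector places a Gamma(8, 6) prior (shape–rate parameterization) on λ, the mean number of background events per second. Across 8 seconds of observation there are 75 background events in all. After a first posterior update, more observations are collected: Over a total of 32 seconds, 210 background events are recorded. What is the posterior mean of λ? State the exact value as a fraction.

293/46

Total count 75 over total exposure 8 seconds.
After the first batch: Gamma(8 + 75, 6 + 8) = Gamma(83, 14).
Total count 210 over total exposure 32 seconds.
After the second batch: Gamma(83 + 210, 14 + 32) = Gamma(293, 46).
Posterior mean = α'/β' = 293/46.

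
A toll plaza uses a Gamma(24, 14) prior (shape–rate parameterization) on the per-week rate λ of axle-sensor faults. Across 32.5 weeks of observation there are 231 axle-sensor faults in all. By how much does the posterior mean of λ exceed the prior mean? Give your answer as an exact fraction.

Total count 231 over total exposure 32.5 weeks.
By Gamma–Poisson conjugacy, the posterior is Gamma(α + Σx, β + Σt) = Gamma(24 + 231, 14 + 32.5) = Gamma(255, 93/2).
Posterior mean = 255/(93/2) = 170/31; prior mean = 24/14 = 12/7. Difference = 170/31 − 12/7 = 818/217.

818/217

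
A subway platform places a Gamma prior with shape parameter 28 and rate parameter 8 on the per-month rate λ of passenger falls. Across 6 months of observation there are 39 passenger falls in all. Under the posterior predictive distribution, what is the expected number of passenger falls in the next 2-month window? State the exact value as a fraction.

Total count 39 over total exposure 6 months.
By Gamma–Poisson conjugacy, the posterior is Gamma(α + Σx, β + Σt) = Gamma(28 + 39, 8 + 6) = Gamma(67, 14).
Predictive mean over a 2-month window = T·E[λ|data] = 2·67/14 = 67/7.

67/7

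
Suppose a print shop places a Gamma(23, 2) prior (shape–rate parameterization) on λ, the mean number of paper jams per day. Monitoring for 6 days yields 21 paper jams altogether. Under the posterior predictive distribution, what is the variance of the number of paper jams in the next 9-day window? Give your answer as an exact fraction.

Total count 21 over total exposure 6 days.
Gamma(α, β) with Poisson data over total exposure Σt gives posterior Gamma(α+Σx, β+Σt) = Gamma(44, 8).
The posterior predictive for a window of length T is Negative Binomial with variance T·α'·(β'+T)/β'² = 9·44·17/64 = 1683/16.

1683/16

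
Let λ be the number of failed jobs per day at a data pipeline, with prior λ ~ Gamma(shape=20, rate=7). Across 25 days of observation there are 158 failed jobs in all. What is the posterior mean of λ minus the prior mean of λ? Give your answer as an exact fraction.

303/112

Total count 158 over total exposure 25 days.
Conjugate update: add total count to the shape and total exposure to the rate, giving Gamma(178, 32).
Posterior mean = 178/32 = 89/16; prior mean = 20/7 = 20/7. Difference = 89/16 − 20/7 = 303/112.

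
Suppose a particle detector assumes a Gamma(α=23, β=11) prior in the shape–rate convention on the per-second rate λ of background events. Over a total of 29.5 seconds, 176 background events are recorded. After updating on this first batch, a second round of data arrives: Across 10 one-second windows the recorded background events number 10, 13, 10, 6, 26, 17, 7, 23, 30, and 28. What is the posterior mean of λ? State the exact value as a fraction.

Total count 176 over total exposure 29.5 seconds.
After the first batch: Gamma(23 + 176, 11 + 29.5) = Gamma(199, 81/2).
Total count: 10 + 13 + 10 + 6 + 26 + 17 + 7 + 23 + 30 + 28 = 170.
Total exposure: 10 seconds.
After the second batch: Gamma(199 + 170, 81/2 + 10) = Gamma(369, 101/2).
Posterior mean = α'/β' = 369/(101/2) = 738/101.

738/101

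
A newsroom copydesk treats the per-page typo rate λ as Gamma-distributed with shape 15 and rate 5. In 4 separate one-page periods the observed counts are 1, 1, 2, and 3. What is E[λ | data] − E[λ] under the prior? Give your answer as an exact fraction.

Total count: 1 + 1 + 2 + 3 = 7.
Total exposure: 4 pages.
Posterior: α' = 15 + 7 = 22, β' = 5 + 4 = 9.
Posterior mean = 22/9 = 22/9; prior mean = 15/5 = 3. Difference = 22/9 − 3 = -5/9.

-5/9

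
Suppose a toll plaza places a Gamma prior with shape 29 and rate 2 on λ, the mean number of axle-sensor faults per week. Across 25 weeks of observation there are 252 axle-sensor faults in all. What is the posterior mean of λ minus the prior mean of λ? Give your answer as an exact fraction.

Total count 252 over total exposure 25 weeks.
Conjugate update: add total count to the shape and total exposure to the rate, giving Gamma(281, 27).
Posterior mean = 281/27 = 281/27; prior mean = 29/2 = 29/2. Difference = 281/27 − 29/2 = -221/54.

-221/54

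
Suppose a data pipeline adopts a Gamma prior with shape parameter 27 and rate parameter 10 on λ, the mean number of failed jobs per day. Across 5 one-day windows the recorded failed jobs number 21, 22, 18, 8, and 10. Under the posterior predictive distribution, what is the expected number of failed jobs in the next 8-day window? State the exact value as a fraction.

Total count: 21 + 22 + 18 + 8 + 10 = 79.
Total exposure: 5 days.
Conjugate update: add total count to the shape and total exposure to the rate, giving Gamma(106, 15).
Predictive mean over an 8-day window = T·E[λ|data] = 8·106/15 = 848/15.

848/15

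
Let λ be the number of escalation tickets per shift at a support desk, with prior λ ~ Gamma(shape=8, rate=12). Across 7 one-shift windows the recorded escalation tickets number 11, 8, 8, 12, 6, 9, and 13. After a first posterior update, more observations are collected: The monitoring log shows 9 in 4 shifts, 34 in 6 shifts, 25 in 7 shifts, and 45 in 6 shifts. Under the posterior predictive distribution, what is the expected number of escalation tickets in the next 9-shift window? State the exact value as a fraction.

Total count: 11 + 8 + 8 + 12 + 6 + 9 + 13 = 67.
Total exposure: 7 shifts.
After the first batch: Gamma(8 + 67, 12 + 7) = Gamma(75, 19).
Total count: 9 + 34 + 25 + 45 = 113.
Total exposure: 4 + 6 + 7 + 6 = 23 shifts.
After the second batch: Gamma(75 + 113, 19 + 23) = Gamma(188, 42).
Predictive mean over a 9-shift window = T·E[λ|data] = 9·188/42 = 282/7.

282/7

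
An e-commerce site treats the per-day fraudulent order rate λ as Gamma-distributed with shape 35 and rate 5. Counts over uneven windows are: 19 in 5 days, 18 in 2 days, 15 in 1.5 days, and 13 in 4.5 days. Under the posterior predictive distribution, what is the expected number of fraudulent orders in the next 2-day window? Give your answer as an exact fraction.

100/9

Total count: 19 + 18 + 15 + 13 = 65.
Total exposure: 5 + 2 + 1.5 + 4.5 = 13 days.
Conjugate update: add total count to the shape and total exposure to the rate, giving Gamma(100, 18).
Predictive mean over a 2-day window = T·E[λ|data] = 2·100/18 = 100/9.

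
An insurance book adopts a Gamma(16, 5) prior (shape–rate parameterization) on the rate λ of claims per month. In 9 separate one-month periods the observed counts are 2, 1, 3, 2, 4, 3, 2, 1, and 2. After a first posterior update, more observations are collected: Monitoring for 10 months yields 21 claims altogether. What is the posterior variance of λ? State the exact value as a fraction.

Total count: 2 + 1 + 3 + 2 + 4 + 3 + 2 + 1 + 2 = 20.
Total exposure: 9 months.
After the first batch: Gamma(16 + 20, 5 + 9) = Gamma(36, 14).
Total count 21 over total exposure 10 months.
After the second batch: Gamma(36 + 21, 14 + 10) = Gamma(57, 24).
Posterior variance = α'/β'² = 57/576 = 19/192.

19/192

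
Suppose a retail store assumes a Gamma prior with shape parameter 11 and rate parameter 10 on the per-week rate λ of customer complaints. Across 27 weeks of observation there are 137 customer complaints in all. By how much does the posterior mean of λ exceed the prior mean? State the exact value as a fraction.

Total count 137 over total exposure 27 weeks.
Posterior: α' = 11 + 137 = 148, β' = 10 + 27 = 37.
Posterior mean = 148/37 = 4; prior mean = 11/10 = 11/10. Difference = 4 − 11/10 = 29/10.

29/10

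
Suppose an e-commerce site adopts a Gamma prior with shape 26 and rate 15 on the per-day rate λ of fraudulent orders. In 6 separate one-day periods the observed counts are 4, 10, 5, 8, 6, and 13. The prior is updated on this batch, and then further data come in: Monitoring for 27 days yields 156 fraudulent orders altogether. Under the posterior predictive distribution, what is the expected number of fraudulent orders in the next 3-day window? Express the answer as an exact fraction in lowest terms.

57/4

Total count: 4 + 10 + 5 + 8 + 6 + 13 = 46.
Total exposure: 6 days.
After the first batch: Gamma(26 + 46, 15 + 6) = Gamma(72, 21).
Total count 156 over total exposure 27 days.
After the second batch: Gamma(72 + 156, 21 + 27) = Gamma(228, 48).
Predictive mean over a 3-day window = T·E[λ|data] = 3·228/48 = 57/4.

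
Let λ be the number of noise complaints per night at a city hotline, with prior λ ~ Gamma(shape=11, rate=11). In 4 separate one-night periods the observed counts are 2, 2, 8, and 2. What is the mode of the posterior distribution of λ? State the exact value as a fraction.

Total count: 2 + 2 + 8 + 2 = 14.
Total exposure: 4 nights.
Conjugate update: add total count to the shape and total exposure to the rate, giving Gamma(25, 15).
Posterior mode = (α'−1)/β' = 24/15 = 8/5.

8/5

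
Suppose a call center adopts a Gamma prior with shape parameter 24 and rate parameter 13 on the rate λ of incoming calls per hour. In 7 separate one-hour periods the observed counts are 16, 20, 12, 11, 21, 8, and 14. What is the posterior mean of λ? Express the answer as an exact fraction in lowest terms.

63/10

Total count: 16 + 20 + 12 + 11 + 21 + 8 + 14 = 102.
Total exposure: 7 hours.
Posterior: α' = 24 + 102 = 126, β' = 13 + 7 = 20.
Posterior mean = α'/β' = 126/20 = 63/10.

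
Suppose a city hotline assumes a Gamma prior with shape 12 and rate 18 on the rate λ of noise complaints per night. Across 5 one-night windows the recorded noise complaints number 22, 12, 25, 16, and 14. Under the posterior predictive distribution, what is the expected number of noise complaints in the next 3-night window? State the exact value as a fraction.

Total count: 22 + 12 + 25 + 16 + 14 = 89.
Total exposure: 5 nights.
The Gamma prior is conjugate for the Poisson rate, so λ | data ~ Gamma(12+89, 18+5) = Gamma(101, 23).
Predictive mean over a 3-night window = T·E[λ|data] = 3·101/23 = 303/23.

303/23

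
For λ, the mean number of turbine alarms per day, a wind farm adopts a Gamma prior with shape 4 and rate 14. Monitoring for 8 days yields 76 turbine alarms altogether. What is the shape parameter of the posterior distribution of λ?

Total count 76 over total exposure 8 days.
Conjugate update: add total count to the shape and total exposure to the rate, giving Gamma(80, 22).

80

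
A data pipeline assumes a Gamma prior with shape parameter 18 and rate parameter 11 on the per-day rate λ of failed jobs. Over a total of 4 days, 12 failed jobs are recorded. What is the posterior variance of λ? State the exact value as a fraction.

Total count 12 over total exposure 4 days.
The Gamma prior is conjugate for the Poisson rate, so λ | data ~ Gamma(18+12, 11+4) = Gamma(30, 15).
Posterior variance = α'/β'² = 30/225 = 2/15.

2/15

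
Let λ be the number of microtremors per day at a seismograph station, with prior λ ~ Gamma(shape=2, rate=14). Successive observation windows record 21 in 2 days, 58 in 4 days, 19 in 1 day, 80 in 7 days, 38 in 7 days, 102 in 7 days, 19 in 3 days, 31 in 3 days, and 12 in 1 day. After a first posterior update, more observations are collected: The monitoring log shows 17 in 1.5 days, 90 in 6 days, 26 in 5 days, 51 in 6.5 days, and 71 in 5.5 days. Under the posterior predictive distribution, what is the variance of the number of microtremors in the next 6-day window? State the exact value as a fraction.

2756/49

Total count: 21 + 58 + 19 + 80 + 38 + 102 + 19 + 31 + 12 = 380.
Total exposure: 2 + 4 + 1 + 7 + 7 + 7 + 3 + 3 + 1 = 35 days.
After the first batch: Gamma(2 + 380, 14 + 35) = Gamma(382, 49).
Total count: 17 + 90 + 26 + 51 + 71 = 255.
Total exposure: 1.5 + 6 + 5 + 6.5 + 5.5 = 24.5 days.
After the second batch: Gamma(382 + 255, 49 + 24.5) = Gamma(637, 147/2).
The posterior predictive for a window of length T is Negative Binomial with variance T·α'·(β'+T)/β'² = 6·637·(159/2)/(21609/4) = 2756/49.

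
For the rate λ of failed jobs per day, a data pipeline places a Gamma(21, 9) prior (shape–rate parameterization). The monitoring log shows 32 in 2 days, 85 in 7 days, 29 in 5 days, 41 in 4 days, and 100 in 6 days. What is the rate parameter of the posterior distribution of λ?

Total count: 32 + 85 + 29 + 41 + 100 = 287.
Total exposure: 2 + 7 + 5 + 4 + 6 = 24 days.
Gamma(α, β) with Poisson data over total exposure Σt gives posterior Gamma(α+Σx, β+Σt) = Gamma(308, 33).

33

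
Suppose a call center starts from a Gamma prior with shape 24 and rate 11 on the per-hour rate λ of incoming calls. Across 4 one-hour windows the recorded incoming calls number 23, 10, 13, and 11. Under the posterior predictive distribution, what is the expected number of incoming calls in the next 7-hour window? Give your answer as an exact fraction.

Total count: 23 + 10 + 13 + 11 = 57.
Total exposure: 4 hours.
The Gamma prior is conjugate for the Poisson rate, so λ | data ~ Gamma(24+57, 11+4) = Gamma(81, 15).
Predictive mean over a 7-hour window = T·E[λ|data] = 7·81/15 = 189/5.

189/5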